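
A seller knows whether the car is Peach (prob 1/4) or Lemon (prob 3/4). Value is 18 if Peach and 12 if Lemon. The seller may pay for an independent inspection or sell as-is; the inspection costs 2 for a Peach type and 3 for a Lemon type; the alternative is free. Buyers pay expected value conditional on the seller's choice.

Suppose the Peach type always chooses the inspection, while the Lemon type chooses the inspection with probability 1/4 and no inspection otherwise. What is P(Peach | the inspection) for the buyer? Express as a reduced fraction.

4/7

P(the inspection) = (1/4)·1 + (3/4)·(1/4) = 7/16.
By Bayes' rule, P(Peach | the inspection) = (1/4) / (7/16) = 4/7.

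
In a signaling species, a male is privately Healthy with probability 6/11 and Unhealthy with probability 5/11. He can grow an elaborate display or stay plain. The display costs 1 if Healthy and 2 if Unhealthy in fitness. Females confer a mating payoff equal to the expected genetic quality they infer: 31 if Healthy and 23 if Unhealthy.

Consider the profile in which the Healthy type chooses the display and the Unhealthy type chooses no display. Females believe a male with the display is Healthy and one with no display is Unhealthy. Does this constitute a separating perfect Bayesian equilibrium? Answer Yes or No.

Under these beliefs, the display earns mating payoff 31 and no display earns mating payoff 23.
Healthy: the display nets 31 − 1 = 30; no display nets 23. Healthy prefers the display.
Unhealthy: the display nets 31 − 2 = 29; no display nets 23. Unhealthy would deviate to the display.
Unhealthy has a profitable deviation, so the profile is not an equilibrium.

No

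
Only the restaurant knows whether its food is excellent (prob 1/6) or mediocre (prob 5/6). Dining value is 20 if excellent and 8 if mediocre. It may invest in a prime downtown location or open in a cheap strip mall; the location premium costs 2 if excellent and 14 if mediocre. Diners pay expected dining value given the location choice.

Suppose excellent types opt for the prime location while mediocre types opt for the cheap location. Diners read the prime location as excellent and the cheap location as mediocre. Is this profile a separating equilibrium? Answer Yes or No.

Under these beliefs, the prime location earns price premium 20 and the cheap location earns price premium 8.
excellent: the prime location nets 20 − 2 = 18; the cheap location nets 8. excellent prefers the prime location.
mediocre: the prime location nets 20 − 14 = 6; the cheap location nets 8. mediocre prefers the cheap location.
Neither type deviates, so the separating profile is an equilibrium.

Yes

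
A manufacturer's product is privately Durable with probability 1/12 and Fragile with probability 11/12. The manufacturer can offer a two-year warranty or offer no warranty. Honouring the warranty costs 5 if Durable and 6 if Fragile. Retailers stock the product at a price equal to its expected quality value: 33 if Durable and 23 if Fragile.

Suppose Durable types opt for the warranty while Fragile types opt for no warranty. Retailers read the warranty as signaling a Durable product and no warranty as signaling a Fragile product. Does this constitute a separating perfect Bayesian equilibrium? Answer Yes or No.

Under these beliefs, the warranty earns price 33 and no warranty earns price 23.
Durable: the warranty nets 33 − 5 = 28; no warranty nets 23. Durable prefers the warranty.
Fragile: the warranty nets 33 − 6 = 27; no warranty nets 23. Fragile would deviate to the warranty.
Fragile has a profitable deviation, so the profile is not an equilibrium.

No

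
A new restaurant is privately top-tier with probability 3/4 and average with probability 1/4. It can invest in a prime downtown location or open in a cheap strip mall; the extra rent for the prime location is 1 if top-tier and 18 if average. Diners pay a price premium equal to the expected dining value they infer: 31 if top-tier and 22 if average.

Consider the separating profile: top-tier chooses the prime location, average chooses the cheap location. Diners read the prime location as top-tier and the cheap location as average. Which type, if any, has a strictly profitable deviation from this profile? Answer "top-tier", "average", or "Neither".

Neither

The prime location pays 31; the cheap location pays 22.
top-tier: assigned the prime location, nets 31 − 1 = 30; deviating to the cheap location nets 22.
average: assigned the cheap location, nets 22; deviating to the prime location nets 31 − 18 = 13.
Both types strictly prefer their assigned action; no profitable deviation.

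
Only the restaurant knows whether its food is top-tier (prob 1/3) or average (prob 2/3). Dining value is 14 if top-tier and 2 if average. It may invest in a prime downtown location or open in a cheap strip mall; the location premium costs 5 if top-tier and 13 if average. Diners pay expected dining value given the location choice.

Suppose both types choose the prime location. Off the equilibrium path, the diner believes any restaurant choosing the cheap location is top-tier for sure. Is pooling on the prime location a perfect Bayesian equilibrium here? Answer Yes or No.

On path, the diner holds the prior and pays 1/3·14 + 2/3·2 = 6. Off path (the cheap location), believing top-tier, it pays 14.
top-tier: the prime location nets 6 − 5 = 1; the cheap location nets 14. top-tier would deviate.
average: the prime location nets 6 − 13 = -7; the cheap location nets 14. average would deviate.
A type deviates, so pooling fails.

No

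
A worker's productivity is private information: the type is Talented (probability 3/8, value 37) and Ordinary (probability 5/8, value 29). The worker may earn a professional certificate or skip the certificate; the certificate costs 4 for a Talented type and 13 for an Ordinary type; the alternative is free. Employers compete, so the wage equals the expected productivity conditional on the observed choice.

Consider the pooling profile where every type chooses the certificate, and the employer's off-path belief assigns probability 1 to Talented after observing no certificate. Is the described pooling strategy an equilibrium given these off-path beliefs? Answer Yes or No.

On path, the employer holds the prior and pays 3/8·37 + 5/8·29 = 32. Off path (no certificate), believing Talented, it pays 37.
Talented: the certificate nets 32 − 4 = 28; no certificate nets 37. Talented would deviate.
Ordinary: the certificate nets 32 − 13 = 19; no certificate nets 37. Ordinary would deviate.
A type deviates, so pooling fails.

No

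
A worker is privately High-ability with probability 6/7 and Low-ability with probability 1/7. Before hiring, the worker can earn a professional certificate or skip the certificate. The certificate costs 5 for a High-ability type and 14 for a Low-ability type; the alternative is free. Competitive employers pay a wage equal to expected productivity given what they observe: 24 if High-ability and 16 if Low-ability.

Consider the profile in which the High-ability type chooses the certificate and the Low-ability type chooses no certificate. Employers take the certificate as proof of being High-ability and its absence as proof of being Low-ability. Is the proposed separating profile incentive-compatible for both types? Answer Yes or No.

Yes

Under these beliefs, the certificate earns wage 24 and no certificate earns wage 16.
High-ability: the certificate nets 24 − 5 = 19; no certificate nets 16. High-ability prefers the certificate.
Low-ability: the certificate nets 24 − 14 = 10; no certificate nets 16. Low-ability prefers no certificate.
Neither type deviates, so the separating profile is an equilibrium.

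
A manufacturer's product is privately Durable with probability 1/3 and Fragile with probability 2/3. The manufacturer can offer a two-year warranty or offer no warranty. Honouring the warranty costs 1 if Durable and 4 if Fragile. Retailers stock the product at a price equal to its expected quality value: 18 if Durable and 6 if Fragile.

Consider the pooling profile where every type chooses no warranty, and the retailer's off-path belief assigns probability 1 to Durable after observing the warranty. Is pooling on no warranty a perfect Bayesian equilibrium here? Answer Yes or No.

On path, the retailer holds the prior and pays 1/3·18 + 2/3·6 = 10. Off path (the warranty), believing Durable, it pays 18.
Durable: no warranty nets 10; the warranty nets 18 − 1 = 17. Durable would deviate.
Fragile: no warranty nets 10; the warranty nets 18 − 4 = 14. Fragile would deviate.
A type deviates, so pooling fails.

No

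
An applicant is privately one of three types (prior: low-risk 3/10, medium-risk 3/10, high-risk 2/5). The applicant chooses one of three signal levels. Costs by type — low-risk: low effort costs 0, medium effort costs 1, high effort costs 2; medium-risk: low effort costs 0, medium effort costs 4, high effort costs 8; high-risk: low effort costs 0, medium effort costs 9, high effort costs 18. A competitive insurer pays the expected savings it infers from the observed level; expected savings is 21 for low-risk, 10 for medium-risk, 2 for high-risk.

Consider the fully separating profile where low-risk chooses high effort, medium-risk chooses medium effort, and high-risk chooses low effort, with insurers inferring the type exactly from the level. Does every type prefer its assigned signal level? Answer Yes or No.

Separating rebates: high effort → 21, medium effort → 10, low effort → 2.
low-risk (assigned high effort): low effort: 2 − 0 = 2; medium effort: 10 − 1 = 9; high effort: 21 − 2 = 19. low-risk stays.
medium-risk (assigned medium effort): low effort: 2 − 0 = 2; medium effort: 10 − 4 = 6; high effort: 21 − 8 = 13. medium-risk prefers high effort.
high-risk (assigned low effort): low effort: 2 − 0 = 2; medium effort: 10 − 9 = 1; high effort: 21 − 18 = 3. high-risk prefers high effort.
At least one type deviates; the separating profile fails.

No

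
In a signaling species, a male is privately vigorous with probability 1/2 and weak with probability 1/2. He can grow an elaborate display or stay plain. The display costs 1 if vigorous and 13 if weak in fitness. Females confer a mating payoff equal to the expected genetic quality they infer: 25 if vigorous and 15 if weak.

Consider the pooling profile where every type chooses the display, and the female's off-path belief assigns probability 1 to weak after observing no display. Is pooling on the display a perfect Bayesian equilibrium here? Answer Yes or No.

No

On path, the female holds the prior and pays 1/2·25 + 1/2·15 = 20. Off path (no display), believing weak, it pays 15.
vigorous: the display nets 20 − 1 = 19; no display nets 15. vigorous stays.
weak: the display nets 20 − 13 = 7; no display nets 15. weak would deviate.
A type deviates, so pooling fails.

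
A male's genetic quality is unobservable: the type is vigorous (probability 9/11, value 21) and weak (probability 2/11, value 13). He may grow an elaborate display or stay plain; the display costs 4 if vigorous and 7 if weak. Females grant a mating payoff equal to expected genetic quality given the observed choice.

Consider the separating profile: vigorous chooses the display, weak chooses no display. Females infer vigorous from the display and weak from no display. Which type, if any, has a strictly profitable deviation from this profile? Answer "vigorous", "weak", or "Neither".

The display pays 21; no display pays 13.
vigorous: assigned the display, nets 21 − 4 = 17; deviating to no display nets 13.
weak: assigned no display, nets 13; deviating to the display nets 21 − 7 = 14.
The weak type gains 1 by deviating.

weak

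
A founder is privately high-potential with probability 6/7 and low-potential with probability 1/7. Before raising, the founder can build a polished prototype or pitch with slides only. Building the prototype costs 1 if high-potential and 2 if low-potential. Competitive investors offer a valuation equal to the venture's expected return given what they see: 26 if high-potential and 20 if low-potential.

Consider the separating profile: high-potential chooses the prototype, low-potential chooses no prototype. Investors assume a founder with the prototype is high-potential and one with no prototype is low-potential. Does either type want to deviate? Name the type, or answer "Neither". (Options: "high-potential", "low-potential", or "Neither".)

low-potential

The prototype pays 26; no prototype pays 20.
high-potential: assigned the prototype, nets 26 − 1 = 25; deviating to no prototype nets 20.
low-potential: assigned no prototype, nets 20; deviating to the prototype nets 26 − 2 = 24.
The low-potential type gains 4 by deviating.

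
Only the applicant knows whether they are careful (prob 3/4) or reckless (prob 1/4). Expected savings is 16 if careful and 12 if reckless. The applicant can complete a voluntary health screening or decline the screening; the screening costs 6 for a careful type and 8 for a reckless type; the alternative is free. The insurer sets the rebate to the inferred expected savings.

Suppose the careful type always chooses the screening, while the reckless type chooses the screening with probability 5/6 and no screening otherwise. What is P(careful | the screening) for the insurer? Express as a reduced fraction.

18/23

P(the screening) = (3/4)·1 + (1/4)·(5/6) = 23/24.
By Bayes' rule, P(careful | the screening) = (3/4) / (23/24) = 18/23.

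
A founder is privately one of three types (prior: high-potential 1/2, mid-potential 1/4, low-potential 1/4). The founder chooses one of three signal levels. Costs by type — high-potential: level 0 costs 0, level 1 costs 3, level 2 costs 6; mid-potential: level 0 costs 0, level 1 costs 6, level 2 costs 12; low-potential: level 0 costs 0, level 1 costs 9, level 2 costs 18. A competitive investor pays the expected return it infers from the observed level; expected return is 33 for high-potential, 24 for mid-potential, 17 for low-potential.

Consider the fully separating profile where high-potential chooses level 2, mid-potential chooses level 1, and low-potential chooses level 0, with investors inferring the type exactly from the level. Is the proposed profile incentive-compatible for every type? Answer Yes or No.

Separating valuations: level 2 → 33, level 1 → 24, level 0 → 17.
high-potential (assigned level 2): level 0: 17 − 0 = 17; level 1: 24 − 3 = 21; level 2: 33 − 6 = 27. high-potential stays.
mid-potential (assigned level 1): level 0: 17 − 0 = 17; level 1: 24 − 6 = 18; level 2: 33 − 12 = 21. mid-potential prefers level 2.
low-potential (assigned level 0): level 0: 17 − 0 = 17; level 1: 24 − 9 = 15; level 2: 33 − 18 = 15. low-potential stays.
At least one type deviates; the separating profile fails.

No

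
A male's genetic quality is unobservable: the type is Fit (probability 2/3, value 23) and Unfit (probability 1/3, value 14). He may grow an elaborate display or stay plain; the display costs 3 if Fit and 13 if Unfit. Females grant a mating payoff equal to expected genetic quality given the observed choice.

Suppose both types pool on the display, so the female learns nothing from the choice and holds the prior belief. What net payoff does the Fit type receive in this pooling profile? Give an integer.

Pooled mating payoff = 2/3·23 + 1/3·14 = 20.
Fit pays cost 3 for the display, so net payoff = 20 − 3 = 17.

17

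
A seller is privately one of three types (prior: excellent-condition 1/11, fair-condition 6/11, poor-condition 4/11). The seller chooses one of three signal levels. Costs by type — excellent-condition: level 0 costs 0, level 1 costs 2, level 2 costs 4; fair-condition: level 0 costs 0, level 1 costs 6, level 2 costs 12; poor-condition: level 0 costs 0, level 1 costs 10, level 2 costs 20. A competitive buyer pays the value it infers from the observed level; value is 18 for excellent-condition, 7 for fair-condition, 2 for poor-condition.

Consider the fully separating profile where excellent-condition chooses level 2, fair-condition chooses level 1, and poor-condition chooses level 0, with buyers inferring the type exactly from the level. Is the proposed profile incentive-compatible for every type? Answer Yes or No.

No

Separating prices: level 2 → 18, level 1 → 7, level 0 → 2.
excellent-condition (assigned level 2): level 0: 2 − 0 = 2; level 1: 7 − 2 = 5; level 2: 18 − 4 = 14. excellent-condition stays.
fair-condition (assigned level 1): level 0: 2 − 0 = 2; level 1: 7 − 6 = 1; level 2: 18 − 12 = 6. fair-condition prefers level 2.
poor-condition (assigned level 0): level 0: 2 − 0 = 2; level 1: 7 − 10 = -3; level 2: 18 − 20 = -2. poor-condition stays.
At least one type deviates; the separating profile fails.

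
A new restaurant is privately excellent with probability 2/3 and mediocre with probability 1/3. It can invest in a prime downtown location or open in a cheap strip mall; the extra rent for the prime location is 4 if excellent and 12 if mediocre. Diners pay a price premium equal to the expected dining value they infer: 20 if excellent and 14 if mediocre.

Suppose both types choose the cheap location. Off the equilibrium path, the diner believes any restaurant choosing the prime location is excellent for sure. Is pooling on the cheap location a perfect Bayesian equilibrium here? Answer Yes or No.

On path, the diner holds the prior and pays 2/3·20 + 1/3·14 = 18. Off path (the prime location), believing excellent, it pays 20.
excellent: the cheap location nets 18; the prime location nets 20 − 4 = 16. excellent stays.
mediocre: the cheap location nets 18; the prime location nets 20 − 12 = 8. mediocre stays.
No type deviates, so pooling is sustained.

Yes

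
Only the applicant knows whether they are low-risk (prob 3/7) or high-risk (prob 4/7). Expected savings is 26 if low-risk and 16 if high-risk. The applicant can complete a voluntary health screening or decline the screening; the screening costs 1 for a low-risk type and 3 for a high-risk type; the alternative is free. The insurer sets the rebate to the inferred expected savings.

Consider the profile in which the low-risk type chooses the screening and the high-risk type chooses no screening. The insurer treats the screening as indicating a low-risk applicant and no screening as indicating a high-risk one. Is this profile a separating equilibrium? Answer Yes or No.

No

Under these beliefs, the screening earns rebate 26 and no screening earns rebate 16.
low-risk: the screening nets 26 − 1 = 25; no screening nets 16. low-risk prefers the screening.
high-risk: the screening nets 26 − 3 = 23; no screening nets 16. high-risk would deviate to the screening.
high-risk has a profitable deviation, so the profile is not an equilibrium.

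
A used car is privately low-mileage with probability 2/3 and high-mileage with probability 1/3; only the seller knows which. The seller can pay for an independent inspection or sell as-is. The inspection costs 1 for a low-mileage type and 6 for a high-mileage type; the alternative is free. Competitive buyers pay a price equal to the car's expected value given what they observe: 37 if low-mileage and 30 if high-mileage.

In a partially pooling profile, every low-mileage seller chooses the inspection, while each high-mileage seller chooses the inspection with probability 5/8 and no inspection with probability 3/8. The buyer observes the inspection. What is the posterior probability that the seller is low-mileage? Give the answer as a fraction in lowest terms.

P(the inspection) = (2/3)·1 + (1/3)·(5/8) = 7/8.
By Bayes' rule, P(low-mileage | the inspection) = (2/3) / (7/8) = 16/21.

16/21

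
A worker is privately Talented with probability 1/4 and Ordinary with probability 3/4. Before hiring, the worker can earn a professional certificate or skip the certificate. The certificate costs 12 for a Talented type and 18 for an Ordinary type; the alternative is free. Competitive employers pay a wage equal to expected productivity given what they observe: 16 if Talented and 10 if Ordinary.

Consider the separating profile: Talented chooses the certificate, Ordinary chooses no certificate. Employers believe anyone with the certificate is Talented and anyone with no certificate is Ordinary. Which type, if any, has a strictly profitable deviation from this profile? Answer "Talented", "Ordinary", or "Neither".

Talented

The certificate pays 16; no certificate pays 10.
Talented: assigned the certificate, nets 16 − 12 = 4; deviating to no certificate nets 10.
Ordinary: assigned no certificate, nets 10; deviating to the certificate nets 16 − 18 = -2.
The Talented type gains 6 by deviating.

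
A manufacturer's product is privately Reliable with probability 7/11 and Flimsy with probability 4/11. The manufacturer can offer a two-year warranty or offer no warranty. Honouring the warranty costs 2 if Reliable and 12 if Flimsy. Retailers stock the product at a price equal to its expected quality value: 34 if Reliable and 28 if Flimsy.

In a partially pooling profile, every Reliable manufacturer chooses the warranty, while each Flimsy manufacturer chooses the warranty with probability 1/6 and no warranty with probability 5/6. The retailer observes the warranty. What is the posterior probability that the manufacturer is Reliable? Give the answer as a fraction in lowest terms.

P(the warranty) = (7/11)·1 + (4/11)·(1/6) = 23/33.
By Bayes' rule, P(Reliable | the warranty) = (7/11) / (23/33) = 21/23.

21/23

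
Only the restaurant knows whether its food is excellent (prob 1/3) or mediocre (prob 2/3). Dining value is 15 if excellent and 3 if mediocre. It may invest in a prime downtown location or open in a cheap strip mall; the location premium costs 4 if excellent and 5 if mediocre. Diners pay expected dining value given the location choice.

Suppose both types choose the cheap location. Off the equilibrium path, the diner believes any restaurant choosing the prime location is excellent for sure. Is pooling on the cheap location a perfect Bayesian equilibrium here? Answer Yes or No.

On path, the diner holds the prior and pays 1/3·15 + 2/3·3 = 7. Off path (the prime location), believing excellent, it pays 15.
excellent: the cheap location nets 7; the prime location nets 15 − 4 = 11. excellent would deviate.
mediocre: the cheap location nets 7; the prime location nets 15 − 5 = 10. mediocre would deviate.
A type deviates, so pooling fails.

No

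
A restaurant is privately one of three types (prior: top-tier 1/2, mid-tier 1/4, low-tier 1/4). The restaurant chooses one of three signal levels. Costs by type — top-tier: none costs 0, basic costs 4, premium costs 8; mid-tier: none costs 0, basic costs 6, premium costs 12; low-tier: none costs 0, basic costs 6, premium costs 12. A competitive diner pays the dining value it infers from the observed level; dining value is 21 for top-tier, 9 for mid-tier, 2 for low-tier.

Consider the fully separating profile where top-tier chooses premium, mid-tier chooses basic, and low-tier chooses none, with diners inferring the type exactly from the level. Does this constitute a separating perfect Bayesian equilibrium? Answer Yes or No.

Separating price premiums: premium → 21, basic → 9, none → 2.
top-tier (assigned premium): none: 2 − 0 = 2; basic: 9 − 4 = 5; premium: 21 − 8 = 13. top-tier stays.
mid-tier (assigned basic): none: 2 − 0 = 2; basic: 9 − 6 = 3; premium: 21 − 12 = 9. mid-tier prefers premium.
low-tier (assigned none): none: 2 − 0 = 2; basic: 9 − 6 = 3; premium: 21 − 12 = 9. low-tier prefers premium.
At least one type deviates; the separating profile fails.

No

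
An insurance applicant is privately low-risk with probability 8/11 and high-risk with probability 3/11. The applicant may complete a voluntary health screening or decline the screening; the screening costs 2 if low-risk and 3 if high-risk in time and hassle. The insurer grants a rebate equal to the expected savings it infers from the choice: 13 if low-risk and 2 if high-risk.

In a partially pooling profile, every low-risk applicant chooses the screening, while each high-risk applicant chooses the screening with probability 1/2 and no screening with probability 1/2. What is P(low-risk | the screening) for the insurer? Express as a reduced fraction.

16/19

P(the screening) = (8/11)·1 + (3/11)·(1/2) = 19/22.
By Bayes' rule, P(low-risk | the screening) = (8/11) / (19/22) = 16/19.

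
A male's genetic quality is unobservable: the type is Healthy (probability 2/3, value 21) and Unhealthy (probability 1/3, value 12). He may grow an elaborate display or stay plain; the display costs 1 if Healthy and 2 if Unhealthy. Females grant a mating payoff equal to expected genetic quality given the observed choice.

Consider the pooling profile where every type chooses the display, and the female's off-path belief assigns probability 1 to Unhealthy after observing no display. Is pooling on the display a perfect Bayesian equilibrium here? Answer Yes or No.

On path, the female holds the prior and pays 2/3·21 + 1/3·12 = 18. Off path (no display), believing Unhealthy, it pays 12.
Healthy: the display nets 18 − 1 = 17; no display nets 12. Healthy stays.
Unhealthy: the display nets 18 − 2 = 16; no display nets 12. Unhealthy stays.
No type deviates, so pooling is sustained.

Yes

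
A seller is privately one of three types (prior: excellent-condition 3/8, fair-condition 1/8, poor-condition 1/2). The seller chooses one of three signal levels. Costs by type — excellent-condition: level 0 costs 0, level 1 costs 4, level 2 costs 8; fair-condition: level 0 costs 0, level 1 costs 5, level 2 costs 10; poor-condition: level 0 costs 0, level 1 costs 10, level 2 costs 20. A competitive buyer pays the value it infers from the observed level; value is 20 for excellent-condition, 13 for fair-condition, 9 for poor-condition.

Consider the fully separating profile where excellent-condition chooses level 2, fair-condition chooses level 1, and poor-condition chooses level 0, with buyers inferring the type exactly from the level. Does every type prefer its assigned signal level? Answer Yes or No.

Separating prices: level 2 → 20, level 1 → 13, level 0 → 9.
excellent-condition (assigned level 2): level 0: 9 − 0 = 9; level 1: 13 − 4 = 9; level 2: 20 − 8 = 12. excellent-condition stays.
fair-condition (assigned level 1): level 0: 9 − 0 = 9; level 1: 13 − 5 = 8; level 2: 20 − 10 = 10. fair-condition prefers level 2.
poor-condition (assigned level 0): level 0: 9 − 0 = 9; level 1: 13 − 10 = 3; level 2: 20 − 20 = 0. poor-condition stays.
At least one type deviates; the separating profile fails.

No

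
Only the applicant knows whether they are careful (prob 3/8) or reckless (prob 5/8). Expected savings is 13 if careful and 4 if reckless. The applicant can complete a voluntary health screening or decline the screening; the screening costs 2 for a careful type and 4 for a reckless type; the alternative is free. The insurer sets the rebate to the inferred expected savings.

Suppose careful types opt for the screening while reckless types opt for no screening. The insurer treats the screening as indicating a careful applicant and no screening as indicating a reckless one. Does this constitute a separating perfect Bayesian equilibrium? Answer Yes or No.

No

Under these beliefs, the screening earns rebate 13 and no screening earns rebate 4.
careful: the screening nets 13 − 2 = 11; no screening nets 4. careful prefers the screening.
reckless: the screening nets 13 − 4 = 9; no screening nets 4. reckless would deviate to the screening.
reckless has a profitable deviation, so the profile is not an equilibrium.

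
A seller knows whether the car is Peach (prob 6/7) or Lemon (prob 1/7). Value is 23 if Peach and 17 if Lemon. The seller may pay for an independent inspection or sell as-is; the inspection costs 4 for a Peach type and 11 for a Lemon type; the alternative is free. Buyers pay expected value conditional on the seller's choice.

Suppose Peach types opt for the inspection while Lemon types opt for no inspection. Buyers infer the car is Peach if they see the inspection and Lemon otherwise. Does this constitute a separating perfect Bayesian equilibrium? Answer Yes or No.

Yes

Under these beliefs, the inspection earns price 23 and no inspection earns price 17.
Peach: the inspection nets 23 − 4 = 19; no inspection nets 17. Peach prefers the inspection.
Lemon: the inspection nets 23 − 11 = 12; no inspection nets 17. Lemon prefers no inspection.
Neither type deviates, so the separating profile is an equilibrium.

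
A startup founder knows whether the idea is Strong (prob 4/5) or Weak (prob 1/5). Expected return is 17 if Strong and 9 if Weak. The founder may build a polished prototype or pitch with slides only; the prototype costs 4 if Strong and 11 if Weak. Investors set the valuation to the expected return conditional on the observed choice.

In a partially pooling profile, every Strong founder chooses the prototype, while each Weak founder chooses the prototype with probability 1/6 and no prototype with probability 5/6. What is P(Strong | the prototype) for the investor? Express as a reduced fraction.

P(the prototype) = (4/5)·1 + (1/5)·(1/6) = 5/6.
By Bayes' rule, P(Strong | the prototype) = (4/5) / (5/6) = 24/25.

24/25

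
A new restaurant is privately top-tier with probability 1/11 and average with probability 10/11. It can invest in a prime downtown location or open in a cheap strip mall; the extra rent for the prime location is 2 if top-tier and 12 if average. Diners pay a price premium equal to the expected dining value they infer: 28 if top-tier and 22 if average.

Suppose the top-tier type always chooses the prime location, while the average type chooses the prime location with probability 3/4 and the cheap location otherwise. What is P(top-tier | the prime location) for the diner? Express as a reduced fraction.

P(the prime location) = (1/11)·1 + (10/11)·(3/4) = 17/22.
By Bayes' rule, P(top-tier | the prime location) = (1/11) / (17/22) = 2/17.

2/17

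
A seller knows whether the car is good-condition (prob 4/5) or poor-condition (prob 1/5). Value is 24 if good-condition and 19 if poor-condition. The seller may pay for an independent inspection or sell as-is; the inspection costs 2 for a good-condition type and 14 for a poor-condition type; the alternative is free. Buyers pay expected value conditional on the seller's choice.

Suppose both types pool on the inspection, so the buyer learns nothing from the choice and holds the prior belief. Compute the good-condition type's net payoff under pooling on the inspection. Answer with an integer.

Pooled price = 4/5·24 + 1/5·19 = 23.
good-condition pays cost 2 for the inspection, so net payoff = 23 − 2 = 21.

21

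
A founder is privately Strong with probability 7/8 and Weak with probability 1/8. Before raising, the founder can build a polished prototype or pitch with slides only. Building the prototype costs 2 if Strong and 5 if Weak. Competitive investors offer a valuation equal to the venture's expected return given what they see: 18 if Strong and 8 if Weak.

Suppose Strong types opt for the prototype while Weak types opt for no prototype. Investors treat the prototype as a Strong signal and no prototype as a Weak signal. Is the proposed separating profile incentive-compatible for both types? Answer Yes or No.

No

Under these beliefs, the prototype earns valuation 18 and no prototype earns valuation 8.
Strong: the prototype nets 18 − 2 = 16; no prototype nets 8. Strong prefers the prototype.
Weak: the prototype nets 18 − 5 = 13; no prototype nets 8. Weak would deviate to the prototype.
Weak has a profitable deviation, so the profile is not an equilibrium.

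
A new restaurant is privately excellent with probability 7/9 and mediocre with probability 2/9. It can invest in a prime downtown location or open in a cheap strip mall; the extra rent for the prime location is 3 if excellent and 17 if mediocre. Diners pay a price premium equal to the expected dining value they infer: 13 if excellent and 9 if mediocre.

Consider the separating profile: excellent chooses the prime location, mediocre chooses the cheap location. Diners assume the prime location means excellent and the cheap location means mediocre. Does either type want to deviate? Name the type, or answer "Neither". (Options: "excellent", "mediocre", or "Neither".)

The prime location pays 13; the cheap location pays 9.
excellent: assigned the prime location, nets 13 − 3 = 10; deviating to the cheap location nets 9.
mediocre: assigned the cheap location, nets 9; deviating to the prime location nets 13 − 17 = -4.
Both types strictly prefer their assigned action; no profitable deviation.

Neither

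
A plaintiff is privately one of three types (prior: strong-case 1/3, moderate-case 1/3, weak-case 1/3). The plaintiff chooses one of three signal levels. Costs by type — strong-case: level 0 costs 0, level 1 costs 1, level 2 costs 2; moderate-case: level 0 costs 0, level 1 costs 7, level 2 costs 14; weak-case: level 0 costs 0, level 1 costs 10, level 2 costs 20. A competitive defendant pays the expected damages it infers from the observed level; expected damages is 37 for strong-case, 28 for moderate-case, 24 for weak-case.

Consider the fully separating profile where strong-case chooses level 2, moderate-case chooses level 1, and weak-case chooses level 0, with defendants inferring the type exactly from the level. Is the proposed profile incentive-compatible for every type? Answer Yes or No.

Separating settlements: level 2 → 37, level 1 → 28, level 0 → 24.
strong-case (assigned level 2): level 0: 24 − 0 = 24; level 1: 28 − 1 = 27; level 2: 37 − 2 = 35. strong-case stays.
moderate-case (assigned level 1): level 0: 24 − 0 = 24; level 1: 28 − 7 = 21; level 2: 37 − 14 = 23. moderate-case prefers level 0.
weak-case (assigned level 0): level 0: 24 − 0 = 24; level 1: 28 − 10 = 18; level 2: 37 − 20 = 17. weak-case stays.
At least one type deviates; the separating profile fails.

No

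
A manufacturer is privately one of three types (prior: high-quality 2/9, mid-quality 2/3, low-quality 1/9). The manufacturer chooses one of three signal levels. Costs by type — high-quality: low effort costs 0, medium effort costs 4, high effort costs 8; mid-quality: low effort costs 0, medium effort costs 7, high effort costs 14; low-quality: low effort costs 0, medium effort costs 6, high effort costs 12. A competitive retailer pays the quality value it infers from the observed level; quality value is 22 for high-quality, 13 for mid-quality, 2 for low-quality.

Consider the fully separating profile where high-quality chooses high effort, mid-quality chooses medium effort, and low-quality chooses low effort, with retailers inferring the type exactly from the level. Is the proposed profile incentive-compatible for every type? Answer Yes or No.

Separating prices: high effort → 22, medium effort → 13, low effort → 2.
high-quality (assigned high effort): low effort: 2 − 0 = 2; medium effort: 13 − 4 = 9; high effort: 22 − 8 = 14. high-quality stays.
mid-quality (assigned medium effort): low effort: 2 − 0 = 2; medium effort: 13 − 7 = 6; high effort: 22 − 14 = 8. mid-quality prefers high effort.
low-quality (assigned low effort): low effort: 2 − 0 = 2; medium effort: 13 − 6 = 7; high effort: 22 − 12 = 10. low-quality prefers high effort.
At least one type deviates; the separating profile fails.

No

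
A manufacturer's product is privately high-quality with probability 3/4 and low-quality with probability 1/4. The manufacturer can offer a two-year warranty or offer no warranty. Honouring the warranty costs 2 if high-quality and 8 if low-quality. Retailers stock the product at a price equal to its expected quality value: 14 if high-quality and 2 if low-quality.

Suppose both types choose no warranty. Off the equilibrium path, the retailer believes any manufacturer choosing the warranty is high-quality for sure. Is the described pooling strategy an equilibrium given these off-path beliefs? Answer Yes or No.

No

On path, the retailer holds the prior and pays 3/4·14 + 1/4·2 = 11. Off path (the warranty), believing high-quality, it pays 14.
high-quality: no warranty nets 11; the warranty nets 14 − 2 = 12. high-quality would deviate.
low-quality: no warranty nets 11; the warranty nets 14 − 8 = 6. low-quality stays.
A type deviates, so pooling fails.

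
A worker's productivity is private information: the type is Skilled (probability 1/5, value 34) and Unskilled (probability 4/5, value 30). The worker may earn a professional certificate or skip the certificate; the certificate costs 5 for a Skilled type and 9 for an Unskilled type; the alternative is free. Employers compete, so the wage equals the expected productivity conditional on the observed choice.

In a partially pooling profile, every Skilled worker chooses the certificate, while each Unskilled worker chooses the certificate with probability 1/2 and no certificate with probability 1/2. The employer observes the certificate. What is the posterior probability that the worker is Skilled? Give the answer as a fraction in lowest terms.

P(the certificate) = (1/5)·1 + (4/5)·(1/2) = 3/5.
By Bayes' rule, P(Skilled | the certificate) = (1/5) / (3/5) = 1/3.

1/3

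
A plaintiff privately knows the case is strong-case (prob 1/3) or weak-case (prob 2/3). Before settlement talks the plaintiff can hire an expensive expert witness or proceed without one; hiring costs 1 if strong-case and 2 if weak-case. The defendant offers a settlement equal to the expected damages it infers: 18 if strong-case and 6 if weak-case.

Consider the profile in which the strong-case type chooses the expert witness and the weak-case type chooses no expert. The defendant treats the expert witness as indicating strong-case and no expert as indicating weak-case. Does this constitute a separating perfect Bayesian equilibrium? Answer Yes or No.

Under these beliefs, the expert witness earns settlement 18 and no expert earns settlement 6.
strong-case: the expert witness nets 18 − 1 = 17; no expert nets 6. strong-case prefers the expert witness.
weak-case: the expert witness nets 18 − 2 = 16; no expert nets 6. weak-case would deviate to the expert witness.
weak-case has a profitable deviation, so the profile is not an equilibrium.

No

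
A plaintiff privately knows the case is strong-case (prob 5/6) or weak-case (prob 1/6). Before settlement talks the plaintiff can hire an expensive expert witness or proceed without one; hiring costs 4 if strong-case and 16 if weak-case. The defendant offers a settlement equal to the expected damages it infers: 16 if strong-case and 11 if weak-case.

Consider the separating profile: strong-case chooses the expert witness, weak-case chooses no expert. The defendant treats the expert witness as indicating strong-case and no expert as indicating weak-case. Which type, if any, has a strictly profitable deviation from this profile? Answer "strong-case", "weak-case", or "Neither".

Neither

The expert witness pays 16; no expert pays 11.
strong-case: assigned the expert witness, nets 16 − 4 = 12; deviating to no expert nets 11.
weak-case: assigned no expert, nets 11; deviating to the expert witness nets 16 − 16 = 0.
Both types strictly prefer their assigned action; no profitable deviation.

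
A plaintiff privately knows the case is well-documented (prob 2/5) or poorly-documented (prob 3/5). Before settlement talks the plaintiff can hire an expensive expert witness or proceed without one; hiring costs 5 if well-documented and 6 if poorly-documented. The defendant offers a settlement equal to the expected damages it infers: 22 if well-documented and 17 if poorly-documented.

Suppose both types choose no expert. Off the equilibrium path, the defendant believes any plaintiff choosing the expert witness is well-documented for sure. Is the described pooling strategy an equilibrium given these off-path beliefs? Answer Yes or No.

On path, the defendant holds the prior and pays 2/5·22 + 3/5·17 = 19. Off path (the expert witness), believing well-documented, it pays 22.
well-documented: no expert nets 19; the expert witness nets 22 − 5 = 17. well-documented stays.
poorly-documented: no expert nets 19; the expert witness nets 22 − 6 = 16. poorly-documented stays.
No type deviates, so pooling is sustained.

Yes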